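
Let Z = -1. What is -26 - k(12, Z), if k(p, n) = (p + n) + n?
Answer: -36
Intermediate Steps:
k(p, n) = p + 2*n (k(p, n) = (n + p) + n = p + 2*n)
-26 - k(12, Z) = -26 - (12 + 2*(-1)) = -26 - (12 - 2) = -26 - 1*10 = -26 - 10 = -36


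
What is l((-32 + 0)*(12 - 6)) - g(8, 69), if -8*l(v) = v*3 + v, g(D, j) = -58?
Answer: 154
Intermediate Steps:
l(v) = -v/2 (l(v) = -(v*3 + v)/8 = -(3*v + v)/8 = -v/2)
l((-32 + 0)*(12 - 6)) - g(8, 69) = -(-32 + 0)*(12 - 6)/2 - 1*(-58) = -(-16)*6 + 58 = -½*(-192) + 58 = 96 + 58 = 154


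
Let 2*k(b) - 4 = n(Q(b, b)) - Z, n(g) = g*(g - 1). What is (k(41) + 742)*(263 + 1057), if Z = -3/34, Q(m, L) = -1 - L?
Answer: 36959670/17 ≈ 2.1741e+6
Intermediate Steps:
Z = -3/34 (Z = -3*1/34 = -3/34 ≈ -0.088235)
n(g) = g*(-1 + g)
k(b) = 139/68 + (-1 - b)*(-2 - b)/2 (k(b) = 2 + ((-1 - b)*(-1 + (-1 - b)) - 1*(-3/34))/2 = 2 + ((-1 - b)*(-2 - b) + 3/34)/2 = 2 + (3/34 + (-1 - b)*(-2 - b))/2 = 2 + (3/68 + (-1 - b)*(-2 - b)/2) = 139/68 + (-1 - b)*(-2 - b)/2)
(k(41) + 742)*(263 + 1057) = ((139/68 + (1 + 41)*(2 + 41)/2) + 742)*(263 + 1057) = ((139/68 + (½)*42*43) + 742)*1320 = ((139/68 + 903) + 742)*1320 = (61543/68 + 742)*1320 = (111999/68)*1320 = 36959670/17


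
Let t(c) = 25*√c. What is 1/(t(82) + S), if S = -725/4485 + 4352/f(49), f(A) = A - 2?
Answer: -164290629711/75904735020209 + 44434532025*√82/75904735020209 ≈ 0.0031366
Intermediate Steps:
f(A) = -2 + A
S = 3896929/42159 (S = -725/4485 + 4352/(-2 + 49) = -725*1/4485 + 4352/47 = -145/897 + 4352*(1/47) = -145/897 + 4352/47 = 3896929/42159 ≈ 92.434)
1/(t(82) + S) = 1/(25*√82 + 3896929/42159) = 1/(3896929/42159 + 25*√82)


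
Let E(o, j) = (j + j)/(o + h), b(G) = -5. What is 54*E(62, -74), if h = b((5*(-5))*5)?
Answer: -2664/19 ≈ -140.21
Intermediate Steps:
h = -5
E(o, j) = 2*j/(-5 + o) (E(o, j) = (j + j)/(o - 5) = (2*j)/(-5 + o) = 2*j/(-5 + o))
54*E(62, -74) = 54*(2*(-74)/(-5 + 62)) = 54*(2*(-74)/57) = 54*(2*(-74)*(1/57)) = 54*(-148/57) = -2664/19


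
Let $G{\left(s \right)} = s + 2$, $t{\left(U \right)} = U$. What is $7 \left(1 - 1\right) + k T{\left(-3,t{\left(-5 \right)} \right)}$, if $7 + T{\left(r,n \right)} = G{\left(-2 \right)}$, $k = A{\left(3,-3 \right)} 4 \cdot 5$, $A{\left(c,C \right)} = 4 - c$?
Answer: $-140$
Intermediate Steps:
$k = 20$ ($k = \left(4 - 3\right) 4 \cdot 5 = 1 \cdot 4 \cdot 5 = 4 \cdot 5 = 20$)
$G{\left(s \right)} = 2 + s$
$T{\left(r,n \right)} = -7$ ($T{\left(r,n \right)} = -7 + \left(2 - 2\right) = -7 + 0 = -7$)
$7 \left(1 - 1\right) + k T{\left(-3,t{\left(-5 \right)} \right)} = 7 \left(1 - 1\right) + 20 \left(-7\right) = 7 \cdot 0 - 140 = 0 - 140 = -140$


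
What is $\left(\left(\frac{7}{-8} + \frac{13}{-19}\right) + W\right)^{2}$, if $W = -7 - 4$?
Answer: $\frac{3644281}{23104} \approx 157.73$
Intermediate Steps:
$W = -11$
$\left(\left(\frac{7}{-8} + \frac{13}{-19}\right) + W\right)^{2} = \left(\left(\frac{7}{-8} + \frac{13}{-19}\right) - 11\right)^{2} = \left(\left(7 \left(- \frac{1}{8}\right) + 13 \left(- \frac{1}{19}\right)\right) - 11\right)^{2} = \left(\left(- \frac{7}{8} - \frac{13}{19}\right) - 11\right)^{2} = \left(- \frac{237}{152} - 11\right)^{2} = \left(- \frac{1909}{152}\right)^{2} = \frac{3644281}{23104}$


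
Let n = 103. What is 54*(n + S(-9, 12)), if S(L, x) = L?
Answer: 5076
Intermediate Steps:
54*(n + S(-9, 12)) = 54*(103 - 9) = 54*94 = 5076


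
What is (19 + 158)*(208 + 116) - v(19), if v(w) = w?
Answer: 57329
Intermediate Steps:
(19 + 158)*(208 + 116) - v(19) = (19 + 158)*(208 + 116) - 1*19 = 177*324 - 19 = 57348 - 19 = 57329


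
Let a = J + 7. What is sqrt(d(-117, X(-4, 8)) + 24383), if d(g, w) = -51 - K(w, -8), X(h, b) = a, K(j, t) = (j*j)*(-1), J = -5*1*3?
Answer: 2*sqrt(6099) ≈ 156.19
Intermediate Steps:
J = -15 (J = -5*3 = -15)
K(j, t) = -j**2 (K(j, t) = j**2*(-1) = -j**2)
a = -8 (a = -15 + 7 = -8)
X(h, b) = -8
d(g, w) = -51 + w**2 (d(g, w) = -51 - (-1)*w**2 = -51 + w**2)
sqrt(d(-117, X(-4, 8)) + 24383) = sqrt((-51 + (-8)**2) + 24383) = sqrt((-51 + 64) + 24383) = sqrt(13 + 24383) = sqrt(24396) = 2*sqrt(6099)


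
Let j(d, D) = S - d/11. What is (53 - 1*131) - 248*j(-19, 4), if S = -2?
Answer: -114/11 ≈ -10.364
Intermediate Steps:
j(d, D) = -2 - d/11
(53 - 1*131) - 248*j(-19, 4) = (53 - 1*131) - 248*(-2 - 1/11*(-19)) = (53 - 131) - 248*(-2 + 19/11) = -78 - 248*(-3/11) = -78 + 744/11 = -114/11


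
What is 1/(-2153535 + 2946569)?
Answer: 1/793034 ≈ 1.2610e-6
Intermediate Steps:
1/(-2153535 + 2946569) = 1/793034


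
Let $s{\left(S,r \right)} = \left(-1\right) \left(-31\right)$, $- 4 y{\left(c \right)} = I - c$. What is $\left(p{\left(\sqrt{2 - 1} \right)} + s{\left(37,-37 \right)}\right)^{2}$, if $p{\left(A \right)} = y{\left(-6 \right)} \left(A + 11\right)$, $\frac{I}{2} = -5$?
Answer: $1849$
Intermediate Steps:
$I = -10$ ($I = 2 \left(-5\right) = -10$)
$y{\left(c \right)} = \frac{5}{2} + \frac{c}{4}$ ($y{\left(c \right)} = - \frac{-10 - c}{4} = \frac{5}{2} + \frac{c}{4}$)
$p{\left(A \right)} = 11 + A$ ($p{\left(A \right)} = \left(\frac{5}{2} + \frac{1}{4} \left(-6\right)\right) \left(A + 11\right) = \left(\frac{5}{2} - \frac{3}{2}\right) \left(11 + A\right) = 1 \left(11 + A\right) = 11 + A$)
$s{\left(S,r \right)} = 31$
$\left(p{\left(\sqrt{2 - 1} \right)} + s{\left(37,-37 \right)}\right)^{2} = \left(\left(11 + \sqrt{2 - 1}\right) + 31\right)^{2} = \left(\left(11 + \sqrt{1}\right) + 31\right)^{2} = \left(\left(11 + 1\right) + 31\right)^{2} = \left(12 + 31\right)^{2} = 43^{2} = 1849$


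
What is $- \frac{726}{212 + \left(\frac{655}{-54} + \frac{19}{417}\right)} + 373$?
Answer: $\frac{554262881}{1500569} \approx 369.37$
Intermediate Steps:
$- \frac{726}{212 + \left(\frac{655}{-54} + \frac{19}{417}\right)} + 373 = - \frac{726}{212 + \left(655 \left(- \frac{1}{54}\right) + 19 \cdot \frac{1}{417}\right)} + 373 = - \frac{726}{212 + \left(- \frac{655}{54} + \frac{19}{417}\right)} + 373 = - \frac{726}{212 - \frac{90703}{7506}} + 373 = - \frac{726}{\frac{1500569}{7506}} + 373 = \left(-726\right) \frac{7506}{1500569} + 373 = - \frac{5449356}{1500569} + 373 = \frac{554262881}{1500569}$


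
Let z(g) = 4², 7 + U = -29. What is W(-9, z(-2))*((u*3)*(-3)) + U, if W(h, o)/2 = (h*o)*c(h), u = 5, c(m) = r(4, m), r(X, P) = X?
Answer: 51804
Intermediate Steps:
U = -36 (U = -7 - 29 = -36)
z(g) = 16
c(m) = 4
W(h, o) = 8*h*o (W(h, o) = 2*((h*o)*4) = 2*(4*h*o) = 8*h*o)
W(-9, z(-2))*((u*3)*(-3)) + U = (8*(-9)*16)*((5*3)*(-3)) - 36 = -17280*(-3) - 36 = -1152*(-45) - 36 = 51840 - 36 = 51804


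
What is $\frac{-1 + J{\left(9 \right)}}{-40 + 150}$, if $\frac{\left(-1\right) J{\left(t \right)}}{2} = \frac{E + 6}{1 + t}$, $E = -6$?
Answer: $- \frac{1}{110} \approx -0.0090909$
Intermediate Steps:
$J{\left(t \right)} = 0$ ($J{\left(t \right)} = - 2 \frac{-6 + 6}{1 + t} = - 2 \frac{0}{1 + t} = \left(-2\right) 0 = 0$)
$\frac{-1 + J{\left(9 \right)}}{-40 + 150} = \frac{-1 + 0}{-40 + 150} = - \frac{1}{110}$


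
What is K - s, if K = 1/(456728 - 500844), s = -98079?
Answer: 4326853163/44116 ≈ 98079.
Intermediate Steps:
K = -1/44116 (K = 1/(-44116) = -1/44116 ≈ -2.2668e-5)
K - s = -1/44116 - 1*(-98079) = -1/44116 + 98079 = 4326853163/44116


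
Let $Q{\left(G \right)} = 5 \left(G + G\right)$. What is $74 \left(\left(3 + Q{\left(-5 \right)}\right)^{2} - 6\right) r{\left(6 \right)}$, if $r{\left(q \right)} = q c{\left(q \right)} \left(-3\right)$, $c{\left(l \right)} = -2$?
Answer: $5868792$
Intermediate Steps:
$Q{\left(G \right)} = 10 G$ ($Q{\left(G \right)} = 5 \cdot 2 G = 10 G$)
$r{\left(q \right)} = 6 q$ ($r{\left(q \right)} = q \left(-2\right) \left(-3\right) = - 2 q \left(-3\right) = 6 q$)
$74 \left(\left(3 + Q{\left(-5 \right)}\right)^{2} - 6\right) r{\left(6 \right)} = 74 \left(\left(3 + 10 \left(-5\right)\right)^{2} - 6\right) 6 \cdot 6 = 74 \left(\left(3 - 50\right)^{2} - 6\right) 36 = 74 \left(\left(-47\right)^{2} - 6\right) 36 = 74 \left(2209 - 6\right) 36 = 74 \cdot 2203 \cdot 36 = 74 \cdot 79308 = 5868792$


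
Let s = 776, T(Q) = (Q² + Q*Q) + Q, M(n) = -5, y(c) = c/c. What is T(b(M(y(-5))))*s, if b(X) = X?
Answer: 34920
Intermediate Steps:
y(c) = 1
T(Q) = Q + 2*Q² (T(Q) = (Q² + Q²) + Q = 2*Q² + Q = Q + 2*Q²)
T(b(M(y(-5))))*s = -5*(1 + 2*(-5))*776 = -5*(1 - 10)*776 = -5*(-9)*776 = 45*776 = 34920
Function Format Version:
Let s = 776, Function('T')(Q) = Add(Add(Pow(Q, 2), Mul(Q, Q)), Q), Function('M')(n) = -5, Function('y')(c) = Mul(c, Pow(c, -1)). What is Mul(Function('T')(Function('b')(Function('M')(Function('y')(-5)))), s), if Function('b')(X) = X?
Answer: 34920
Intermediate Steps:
Function('y')(c) = 1
Function('T')(Q) = Add(Q, Mul(2, Pow(Q, 2))) (Function('T')(Q) = Add(Add(Pow(Q, 2), Pow(Q, 2)), Q) = Add(Mul(2, Pow(Q, 2)), Q) = Add(Q, Mul(2, Pow(Q, 2))))
Mul(Function('T')(Function('b')(Function('M')(Function('y')(-5)))), s) = Mul(Mul(-5, Add(1, Mul(2, -5))), 776) = Mul(Mul(-5, Add(1, -10)), 776) = Mul(Mul(-5, -9), 776) = Mul(45, 776) = 34920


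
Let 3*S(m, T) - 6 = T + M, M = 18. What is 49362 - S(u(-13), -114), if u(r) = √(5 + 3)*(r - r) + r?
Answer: 49392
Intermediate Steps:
u(r) = r (u(r) = √8*0 + r = (2*√2)*0 + r = 0 + r = r)
S(m, T) = 8 + T/3 (S(m, T) = 2 + (T + 18)/3 = 2 + (18 + T)/3 = 2 + (6 + T/3) = 8 + T/3)
49362 - S(u(-13), -114) = 49362 - (8 + (⅓)*(-114)) = 49362 - (8 - 38) = 49362 - 1*(-30) = 49362 + 30 = 49392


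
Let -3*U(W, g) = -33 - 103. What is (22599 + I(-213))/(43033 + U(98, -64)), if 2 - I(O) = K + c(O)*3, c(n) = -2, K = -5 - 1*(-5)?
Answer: 67821/129235 ≈ 0.52479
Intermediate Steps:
K = 0 (K = -5 + 5 = 0)
U(W, g) = 136/3 (U(W, g) = -(-33 - 103)/3 = -⅓*(-136) = 136/3)
I(O) = 8 (I(O) = 2 - (0 - 2*3) = 2 - (0 - 6) = 2 - 1*(-6) = 2 + 6 = 8)
(22599 + I(-213))/(43033 + U(98, -64)) = (22599 + 8)/(43033 + 136/3) = 22607/(129235/3) = 22607*(3/129235) = 67821/129235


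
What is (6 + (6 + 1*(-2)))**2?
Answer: 100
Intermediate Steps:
(6 + (6 + 1*(-2)))**2 = (6 + (6 - 2))**2 = (6 + 4)**2 = 10**2 = 100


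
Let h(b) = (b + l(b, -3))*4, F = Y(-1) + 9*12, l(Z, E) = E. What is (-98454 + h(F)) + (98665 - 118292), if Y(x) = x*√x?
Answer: -117661 - 4*I ≈ -1.1766e+5 - 4.0*I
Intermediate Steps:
Y(x) = x^(3/2)
F = 108 - I (F = (-1)^(3/2) + 9*12 = -I + 108 = 108 - I ≈ 108.0 - 1.0*I)
h(b) = -12 + 4*b (h(b) = (b - 3)*4 = (-3 + b)*4 = -12 + 4*b)
(-98454 + h(F)) + (98665 - 118292) = (-98454 + (-12 + 4*(108 - I))) + (98665 - 118292) = (-98454 + (-12 + (432 - 4*I))) - 19627 = (-98454 + (420 - 4*I)) - 19627 = (-98034 - 4*I) - 19627 = -117661 - 4*I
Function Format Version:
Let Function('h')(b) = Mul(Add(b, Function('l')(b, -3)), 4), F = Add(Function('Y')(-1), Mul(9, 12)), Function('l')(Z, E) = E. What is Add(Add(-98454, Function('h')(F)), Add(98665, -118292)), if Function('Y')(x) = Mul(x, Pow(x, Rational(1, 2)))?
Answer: Add(-117661, Mul(-4, I)) ≈ Add(-1.1766e+5, Mul(-4.0000, I))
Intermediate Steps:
Function('Y')(x) = Pow(x, Rational(3, 2))
F = Add(108, Mul(-1, I)) (F = Add(Pow(-1, Rational(3, 2)), Mul(9, 12)) = Add(Mul(-1, I), 108) = Add(108, Mul(-1, I)) ≈ Add(108.00, Mul(-1.0000, I)))
Function('h')(b) = Add(-12, Mul(4, b)) (Function('h')(b) = Mul(Add(b, -3), 4) = Mul(Add(-3, b), 4) = Add(-12, Mul(4, b)))
Add(Add(-98454, Function('h')(F)), Add(98665, -118292)) = Add(Add(-98454, Add(-12, Mul(4, Add(108, Mul(-1, I))))), Add(98665, -118292)) = Add(Add(-98454, Add(-12, Add(432, Mul(-4, I)))), -19627) = Add(Add(-98454, Add(420, Mul(-4, I))), -19627) = Add(Add(-98034, Mul(-4, I)), -19627) = Add(-117661, Mul(-4, I))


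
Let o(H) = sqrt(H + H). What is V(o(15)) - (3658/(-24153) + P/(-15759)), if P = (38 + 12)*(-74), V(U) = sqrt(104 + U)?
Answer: -10573226/126875709 + sqrt(104 + sqrt(30)) ≈ 10.380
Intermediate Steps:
o(H) = sqrt(2)*sqrt(H) (o(H) = sqrt(2*H) = sqrt(2)*sqrt(H))
P = -3700 (P = 50*(-74) = -3700)
V(o(15)) - (3658/(-24153) + P/(-15759)) = sqrt(104 + sqrt(2)*sqrt(15)) - (3658/(-24153) - 3700/(-15759)) = sqrt(104 + sqrt(30)) - (3658*(-1/24153) - 3700*(-1/15759)) = sqrt(104 + sqrt(30)) - (-3658/24153 + 3700/15759) = sqrt(104 + sqrt(30)) - 1*10573226/126875709 = sqrt(104 + sqrt(30)) - 10573226/126875709 = -10573226/126875709 + sqrt(104 + sqrt(30))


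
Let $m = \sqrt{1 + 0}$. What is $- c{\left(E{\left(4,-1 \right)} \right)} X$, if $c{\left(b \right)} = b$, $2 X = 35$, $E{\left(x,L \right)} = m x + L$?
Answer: $- \frac{105}{2} \approx -52.5$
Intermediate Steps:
$m = 1$ ($m = \sqrt{1} = 1$)
$E{\left(x,L \right)} = L + x$ ($E{\left(x,L \right)} = 1 x + L = x + L = L + x$)
$X = \frac{35}{2}$ ($X = \frac{1}{2} \cdot 35 = \frac{35}{2} \approx 17.5$)
$- c{\left(E{\left(4,-1 \right)} \right)} X = - (-1 + 4) \frac{35}{2} = \left(-1\right) 3 \cdot \frac{35}{2} = \left(-3\right) \frac{35}{2} = - \frac{105}{2}$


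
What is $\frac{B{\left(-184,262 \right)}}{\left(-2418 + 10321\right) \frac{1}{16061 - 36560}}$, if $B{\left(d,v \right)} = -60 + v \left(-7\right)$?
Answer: $\frac{38825106}{7903} \approx 4912.7$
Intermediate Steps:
$B{\left(d,v \right)} = -60 - 7 v$
$\frac{B{\left(-184,262 \right)}}{\left(-2418 + 10321\right) \frac{1}{16061 - 36560}} = \frac{-60 - 1834}{\left(-2418 + 10321\right) \frac{1}{16061 - 36560}} = \frac{-60 - 1834}{7903 \frac{1}{-20499}} = - \frac{1894}{7903 \left(- \frac{1}{20499}\right)} = - \frac{1894}{- \frac{7903}{20499}} = \left(-1894\right) \left(- \frac{20499}{7903}\right) = \frac{38825106}{7903}$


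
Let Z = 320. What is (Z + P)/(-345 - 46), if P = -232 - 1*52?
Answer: -36/391 ≈ -0.092072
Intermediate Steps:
P = -284 (P = -232 - 52 = -284)
(Z + P)/(-345 - 46) = (320 - 284)/(-345 - 46) = 36/(-391) = 36*(-1/391) = -36/391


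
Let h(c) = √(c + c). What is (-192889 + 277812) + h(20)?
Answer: 84923 + 2*√10 ≈ 84929.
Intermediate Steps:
h(c) = √2*√c (h(c) = √(2*c) = √2*√c)
(-192889 + 277812) + h(20) = (-192889 + 277812) + √2*√20 = 84923 + √2*(2*√5) = 84923 + 2*√10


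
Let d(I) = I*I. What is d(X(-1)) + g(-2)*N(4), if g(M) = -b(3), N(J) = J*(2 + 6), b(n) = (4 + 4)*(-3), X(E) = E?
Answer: 769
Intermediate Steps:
d(I) = I**2
b(n) = -24 (b(n) = 8*(-3) = -24)
N(J) = 8*J (N(J) = J*8 = 8*J)
g(M) = 24 (g(M) = -1*(-24) = 24)
d(X(-1)) + g(-2)*N(4) = (-1)**2 + 24*(8*4) = 1 + 24*32 = 1 + 768 = 769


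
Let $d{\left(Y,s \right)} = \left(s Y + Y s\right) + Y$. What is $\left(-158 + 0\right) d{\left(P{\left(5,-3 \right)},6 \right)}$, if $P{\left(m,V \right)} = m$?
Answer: $-10270$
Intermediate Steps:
$d{\left(Y,s \right)} = Y + 2 Y s$ ($d{\left(Y,s \right)} = \left(Y s + Y s\right) + Y = 2 Y s + Y = Y + 2 Y s$)
$\left(-158 + 0\right) d{\left(P{\left(5,-3 \right)},6 \right)} = \left(-158 + 0\right) 5 \left(1 + 2 \cdot 6\right) = - 158 \cdot 5 \left(1 + 12\right) = - 158 \cdot 5 \cdot 13 = \left(-158\right) 65 = -10270$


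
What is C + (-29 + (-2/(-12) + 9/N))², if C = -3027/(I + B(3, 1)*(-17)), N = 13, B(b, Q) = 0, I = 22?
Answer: 43790141/66924 ≈ 654.33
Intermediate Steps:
C = -3027/22 (C = -3027/(22 + 0*(-17)) = -3027/(22 + 0) = -3027/22 ≈ -137.59)
C + (-29 + (-2/(-12) + 9/N))² = -3027/22 + (-29 + (-2/(-12) + 9/13))² = -3027/22 + (-29 + (-2*(-1/12) + 9*(1/13)))² = -3027/22 + (-29 + (⅙ + 9/13))² = -3027/22 + (-29 + 67/78)² = -3027/22 + (-2195/78)² = -3027/22 + 4818025/6084 = 43790141/66924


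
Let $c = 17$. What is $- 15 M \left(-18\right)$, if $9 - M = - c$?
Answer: $7020$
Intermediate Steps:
$M = 26$ ($M = 9 - \left(-1\right) 17 = 9 - -17 = 9 + 17 = 26$)
$- 15 M \left(-18\right) = \left(-15\right) 26 \left(-18\right) = \left(-390\right) \left(-18\right) = 7020$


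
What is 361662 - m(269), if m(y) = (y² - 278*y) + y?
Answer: 363814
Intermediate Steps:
m(y) = y² - 277*y
361662 - m(269) = 361662 - 269*(-277 + 269) = 361662 - 269*(-8) = 361662 - 1*(-2152) = 361662 + 2152 = 363814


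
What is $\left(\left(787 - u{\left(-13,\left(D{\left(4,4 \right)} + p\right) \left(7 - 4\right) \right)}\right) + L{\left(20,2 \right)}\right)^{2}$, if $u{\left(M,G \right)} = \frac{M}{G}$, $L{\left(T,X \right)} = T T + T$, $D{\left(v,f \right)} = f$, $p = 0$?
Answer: $\frac{210163009}{144} \approx 1.4595 \cdot 10^{6}$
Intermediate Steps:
$L{\left(T,X \right)} = T + T^{2}$ ($L{\left(T,X \right)} = T^{2} + T = T + T^{2}$)
$\left(\left(787 - u{\left(-13,\left(D{\left(4,4 \right)} + p\right) \left(7 - 4\right) \right)}\right) + L{\left(20,2 \right)}\right)^{2} = \left(\left(787 - - \frac{13}{\left(4 + 0\right) \left(7 - 4\right)}\right) + 20 \left(1 + 20\right)\right)^{2} = \left(\left(787 - - \frac{13}{4 \cdot 3}\right) + 20 \cdot 21\right)^{2} = \left(\left(787 - - \frac{13}{12}\right) + 420\right)^{2} = \left(\left(787 + \frac{13}{12}\right) + 420\right)^{2} = \left(\frac{9457}{12} + 420\right)^{2} = \left(\frac{14497}{12}\right)^{2} = \frac{210163009}{144}$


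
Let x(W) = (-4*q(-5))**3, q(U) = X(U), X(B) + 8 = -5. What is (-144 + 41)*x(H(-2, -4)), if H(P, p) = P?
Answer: -14482624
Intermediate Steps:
X(B) = -13 (X(B) = -8 - 5 = -13)
q(U) = -13
x(W) = 140608 (x(W) = (-4*(-13))**3 = 52**3 = 140608)
(-144 + 41)*x(H(-2, -4)) = (-144 + 41)*140608 = -103*140608 = -14482624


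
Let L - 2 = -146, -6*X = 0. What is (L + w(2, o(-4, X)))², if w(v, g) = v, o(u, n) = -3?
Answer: 20164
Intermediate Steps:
X = 0 (X = -⅙*0 = 0)
L = -144 (L = 2 - 146 = -144)
(L + w(2, o(-4, X)))² = (-144 + 2)² = (-142)² = 20164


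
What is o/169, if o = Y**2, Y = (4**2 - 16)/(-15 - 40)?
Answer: 0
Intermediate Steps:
Y = 0 (Y = (16 - 16)/(-55) = 0*(-1/55) = 0)
o = 0 (o = 0**2 = 0)
o/169 = 0/169 = 0*(1/169) = 0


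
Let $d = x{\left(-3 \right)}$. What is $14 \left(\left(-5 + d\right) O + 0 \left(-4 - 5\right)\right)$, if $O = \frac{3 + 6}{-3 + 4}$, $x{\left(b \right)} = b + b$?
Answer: $-1386$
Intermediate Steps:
$x{\left(b \right)} = 2 b$
$d = -6$ ($d = 2 \left(-3\right) = -6$)
$O = 9$ ($O = \frac{9}{1} = 9 \cdot 1 = 9$)
$14 \left(\left(-5 + d\right) O + 0 \left(-4 - 5\right)\right) = 14 \left(\left(-5 - 6\right) 9 + 0 \left(-4 - 5\right)\right) = 14 \left(\left(-11\right) 9 + 0 \left(-9\right)\right) = 14 \left(-99 + 0\right) = 14 \left(-99\right) = -1386$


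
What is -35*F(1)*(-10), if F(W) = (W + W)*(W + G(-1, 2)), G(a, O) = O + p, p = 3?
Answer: 4200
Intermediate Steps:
G(a, O) = 3 + O (G(a, O) = O + 3 = 3 + O)
F(W) = 2*W*(5 + W) (F(W) = (W + W)*(W + (3 + 2)) = (2*W)*(W + 5) = (2*W)*(5 + W) = 2*W*(5 + W))
-35*F(1)*(-10) = -70*(5 + 1)*(-10) = -70*6*(-10) = -35*12*(-10) = -420*(-10) = 4200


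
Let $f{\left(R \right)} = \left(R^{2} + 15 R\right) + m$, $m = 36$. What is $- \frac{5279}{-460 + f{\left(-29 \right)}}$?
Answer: $\frac{5279}{18} \approx 293.28$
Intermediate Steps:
$f{\left(R \right)} = 36 + R^{2} + 15 R$ ($f{\left(R \right)} = \left(R^{2} + 15 R\right) + 36 = 36 + R^{2} + 15 R$)
$- \frac{5279}{-460 + f{\left(-29 \right)}} = - \frac{5279}{-460 + \left(36 + \left(-29\right)^{2} + 15 \left(-29\right)\right)} = - \frac{5279}{-460 + \left(36 + 841 - 435\right)} = - \frac{5279}{-460 + 442} = - \frac{5279}{-18} = \left(-5279\right) \left(- \frac{1}{18}\right) = \frac{5279}{18}$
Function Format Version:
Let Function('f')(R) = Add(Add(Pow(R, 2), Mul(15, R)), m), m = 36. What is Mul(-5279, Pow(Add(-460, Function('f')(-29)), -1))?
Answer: Rational(5279, 18) ≈ 293.28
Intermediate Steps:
Function('f')(R) = Add(36, Pow(R, 2), Mul(15, R)) (Function('f')(R) = Add(Add(Pow(R, 2), Mul(15, R)), 36) = Add(36, Pow(R, 2), Mul(15, R)))
Mul(-5279, Pow(Add(-460, Function('f')(-29)), -1)) = Mul(-5279, Pow(Add(-460, Add(36, Pow(-29, 2), Mul(15, -29))), -1)) = Mul(-5279, Pow(Add(-460, Add(36, 841, -435)), -1)) = Mul(-5279, Pow(Add(-460, 442), -1)) = Mul(-5279, Pow(-18, -1)) = Mul(-5279, Rational(-1, 18)) = Rational(5279, 18)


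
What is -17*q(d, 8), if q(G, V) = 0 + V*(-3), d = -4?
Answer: 408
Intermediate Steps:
q(G, V) = -3*V (q(G, V) = 0 - 3*V = -3*V)
-17*q(d, 8) = -(-51)*8 = -17*(-24) = 408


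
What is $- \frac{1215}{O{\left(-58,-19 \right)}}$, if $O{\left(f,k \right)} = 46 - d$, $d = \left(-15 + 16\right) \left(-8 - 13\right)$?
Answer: $- \frac{1215}{67} \approx -18.134$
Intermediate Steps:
$d = -21$ ($d = 1 \left(-21\right) = -21$)
$O{\left(f,k \right)} = 67$ ($O{\left(f,k \right)} = 46 - -21 = 46 + 21 = 67$)
$- \frac{1215}{O{\left(-58,-19 \right)}} = - \frac{1215}{67}$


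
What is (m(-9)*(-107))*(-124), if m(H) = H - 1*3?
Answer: -159216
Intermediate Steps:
m(H) = -3 + H (m(H) = H - 3 = -3 + H)
(m(-9)*(-107))*(-124) = ((-3 - 9)*(-107))*(-124) = -12*(-107)*(-124) = 1284*(-124) = -159216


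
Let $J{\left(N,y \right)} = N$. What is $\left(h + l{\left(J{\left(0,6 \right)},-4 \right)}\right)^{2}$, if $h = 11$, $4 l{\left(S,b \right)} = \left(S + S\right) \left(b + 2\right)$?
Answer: $121$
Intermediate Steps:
$l{\left(S,b \right)} = \frac{S \left(2 + b\right)}{2}$ ($l{\left(S,b \right)} = \frac{\left(S + S\right) \left(b + 2\right)}{4} = \frac{2 S \left(2 + b\right)}{4} = \frac{S \left(2 + b\right)}{2}$)
$\left(h + l{\left(J{\left(0,6 \right)},-4 \right)}\right)^{2} = \left(11 + \frac{1}{2} \cdot 0 \left(2 - 4\right)\right)^{2} = \left(11 + \frac{1}{2} \cdot 0 \left(-2\right)\right)^{2} = \left(11 + 0\right)^{2} = 11^{2} = 121$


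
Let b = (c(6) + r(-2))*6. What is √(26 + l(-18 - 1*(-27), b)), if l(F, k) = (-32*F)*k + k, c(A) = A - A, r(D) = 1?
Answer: 4*I*√106 ≈ 41.182*I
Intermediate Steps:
c(A) = 0
b = 6 (b = (0 + 1)*6 = 1*6 = 6)
l(F, k) = k - 32*F*k (l(F, k) = -32*F*k + k = k - 32*F*k)
√(26 + l(-18 - 1*(-27), b)) = √(26 + 6*(1 - 32*(-18 - 1*(-27)))) = √(26 + 6*(1 - 32*(-18 + 27))) = √(26 + 6*(1 - 32*9)) = √(26 + 6*(1 - 288)) = √(26 + 6*(-287)) = √(26 - 1722) = √(-1696) = 4*I*√106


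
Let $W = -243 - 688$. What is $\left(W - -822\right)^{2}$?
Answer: $11881$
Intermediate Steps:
$W = -931$
$\left(W - -822\right)^{2} = \left(-931 - -822\right)^{2} = \left(-931 + 822\right)^{2} = \left(-109\right)^{2} = 11881$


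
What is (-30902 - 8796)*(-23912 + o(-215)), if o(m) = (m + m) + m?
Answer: 974863786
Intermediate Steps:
o(m) = 3*m (o(m) = 2*m + m = 3*m)
(-30902 - 8796)*(-23912 + o(-215)) = (-30902 - 8796)*(-23912 + 3*(-215)) = -39698*(-23912 - 645) = -39698*(-24557) = 974863786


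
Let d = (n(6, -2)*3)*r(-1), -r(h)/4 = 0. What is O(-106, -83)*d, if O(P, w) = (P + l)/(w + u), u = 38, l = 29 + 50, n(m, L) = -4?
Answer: 0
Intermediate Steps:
r(h) = 0 (r(h) = -4*0 = 0)
l = 79
O(P, w) = (79 + P)/(38 + w) (O(P, w) = (P + 79)/(w + 38) = (79 + P)/(38 + w))
d = 0 (d = -4*3*0 = -12*0 = 0)
O(-106, -83)*d = ((79 - 106)/(38 - 83))*0 = (-27/(-45))*0 = -1/45*(-27)*0 = (⅗)*0 = 0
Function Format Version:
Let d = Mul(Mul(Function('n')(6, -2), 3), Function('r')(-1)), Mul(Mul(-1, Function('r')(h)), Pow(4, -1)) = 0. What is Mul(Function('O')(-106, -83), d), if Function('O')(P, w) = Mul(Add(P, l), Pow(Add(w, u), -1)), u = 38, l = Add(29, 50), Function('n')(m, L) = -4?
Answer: 0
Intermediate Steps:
Function('r')(h) = 0 (Function('r')(h) = Mul(-4, 0) = 0)
l = 79
Function('O')(P, w) = Mul(Pow(Add(38, w), -1), Add(79, P)) (Function('O')(P, w) = Mul(Add(P, 79), Pow(Add(w, 38), -1)) = Mul(Add(79, P), Pow(Add(38, w), -1)) = Mul(Pow(Add(38, w), -1), Add(79, P)))
d = 0 (d = Mul(Mul(-4, 3), 0) = Mul(-12, 0) = 0)
Mul(Function('O')(-106, -83), d) = Mul(Mul(Pow(Add(38, -83), -1), Add(79, -106)), 0) = Mul(Mul(Pow(-45, -1), -27), 0) = Mul(Mul(Rational(-1, 45), -27), 0) = Mul(Rational(3, 5), 0) = 0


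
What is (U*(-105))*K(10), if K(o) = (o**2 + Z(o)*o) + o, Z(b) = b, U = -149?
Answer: 3285450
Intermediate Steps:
K(o) = o + 2*o**2 (K(o) = (o**2 + o*o) + o = (o**2 + o**2) + o = 2*o**2 + o = o + 2*o**2)
(U*(-105))*K(10) = (-149*(-105))*(10*(1 + 2*10)) = 15645*(10*(1 + 20)) = 15645*(10*21) = 15645*210 = 3285450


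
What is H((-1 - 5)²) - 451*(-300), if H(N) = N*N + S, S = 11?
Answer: 136607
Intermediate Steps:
H(N) = 11 + N² (H(N) = N*N + 11 = N² + 11 = 11 + N²)
H((-1 - 5)²) - 451*(-300) = (11 + ((-1 - 5)²)²) - 451*(-300) = (11 + ((-6)²)²) + 135300 = (11 + 36²) + 135300 = (11 + 1296) + 135300 = 1307 + 135300 = 136607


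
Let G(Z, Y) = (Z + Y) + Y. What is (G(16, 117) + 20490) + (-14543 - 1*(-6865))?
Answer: 13062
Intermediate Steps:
G(Z, Y) = Z + 2*Y (G(Z, Y) = (Y + Z) + Y = Z + 2*Y)
(G(16, 117) + 20490) + (-14543 - 1*(-6865)) = ((16 + 2*117) + 20490) + (-14543 - 1*(-6865)) = ((16 + 234) + 20490) + (-14543 + 6865) = (250 + 20490) - 7678 = 20740 - 7678 = 13062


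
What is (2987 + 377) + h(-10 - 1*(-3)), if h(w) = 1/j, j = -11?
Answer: 37003/11 ≈ 3363.9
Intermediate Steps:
h(w) = -1/11 (h(w) = 1/(-11) = -1/11)
(2987 + 377) + h(-10 - 1*(-3)) = (2987 + 377) - 1/11 = 3364 - 1/11 = 37003/11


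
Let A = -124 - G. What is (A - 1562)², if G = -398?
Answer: 1658944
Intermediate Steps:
A = 274 (A = -124 - 1*(-398) = -124 + 398 = 274)
(A - 1562)² = (274 - 1562)² = (-1288)² = 1658944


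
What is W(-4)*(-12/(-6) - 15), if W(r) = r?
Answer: 52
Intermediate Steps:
W(-4)*(-12/(-6) - 15) = -4*(-12/(-6) - 15) = -4*(-12*(-1/6) - 15) = -4*(2 - 15) = -4*(-13) = 52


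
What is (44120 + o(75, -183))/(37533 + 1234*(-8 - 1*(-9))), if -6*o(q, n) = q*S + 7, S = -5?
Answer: 132544/116301 ≈ 1.1397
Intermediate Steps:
o(q, n) = -7/6 + 5*q/6 (o(q, n) = -(q*(-5) + 7)/6 = -(-5*q + 7)/6 = -(7 - 5*q)/6 = -7/6 + 5*q/6)
(44120 + o(75, -183))/(37533 + 1234*(-8 - 1*(-9))) = (44120 + (-7/6 + (5/6)*75))/(37533 + 1234*(-8 - 1*(-9))) = (44120 + (-7/6 + 125/2))/(37533 + 1234*(-8 + 9)) = (44120 + 184/3)/(37533 + 1234*1) = 132544/(3*(37533 + 1234)) = (132544/3)/38767 = (132544/3)*(1/38767) = 132544/116301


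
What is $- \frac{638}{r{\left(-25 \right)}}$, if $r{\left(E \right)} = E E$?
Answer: $- \frac{638}{625} \approx -1.0208$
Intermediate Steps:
$r{\left(E \right)} = E^{2}$
$- \frac{638}{r{\left(-25 \right)}} = - \frac{638}{\left(-25\right)^{2}} = - \frac{638}{625}$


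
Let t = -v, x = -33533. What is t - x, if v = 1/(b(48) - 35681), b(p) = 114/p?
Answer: 9571290665/285429 ≈ 33533.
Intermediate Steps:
v = -8/285429 (v = 1/(114/48 - 35681) = 1/(114*(1/48) - 35681) = 1/(19/8 - 35681) = 1/(-285429/8) = -8/285429 ≈ -2.8028e-5)
t = 8/285429 (t = -1*(-8/285429) = 8/285429 ≈ 2.8028e-5)
t - x = 8/285429 - 1*(-33533) = 8/285429 + 33533 = 9571290665/285429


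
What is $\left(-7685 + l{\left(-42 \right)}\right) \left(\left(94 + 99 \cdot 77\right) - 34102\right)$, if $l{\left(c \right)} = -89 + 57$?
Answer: $203613045$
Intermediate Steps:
$l{\left(c \right)} = -32$
$\left(-7685 + l{\left(-42 \right)}\right) \left(\left(94 + 99 \cdot 77\right) - 34102\right) = \left(-7685 - 32\right) \left(\left(94 + 99 \cdot 77\right) - 34102\right) = - 7717 \left(\left(94 + 7623\right) - 34102\right) = - 7717 \left(7717 - 34102\right) = \left(-7717\right) \left(-26385\right) = 203613045$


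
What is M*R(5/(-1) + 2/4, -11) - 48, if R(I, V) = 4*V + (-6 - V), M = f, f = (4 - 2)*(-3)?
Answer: 186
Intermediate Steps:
f = -6 (f = 2*(-3) = -6)
M = -6
R(I, V) = -6 + 3*V
M*R(5/(-1) + 2/4, -11) - 48 = -6*(-6 + 3*(-11)) - 48 = -6*(-6 - 33) - 48 = -6*(-39) - 48 = 234 - 48 = 186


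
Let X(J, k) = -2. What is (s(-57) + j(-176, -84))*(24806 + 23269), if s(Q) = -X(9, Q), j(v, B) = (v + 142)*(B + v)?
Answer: 425079150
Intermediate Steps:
j(v, B) = (142 + v)*(B + v)
s(Q) = 2 (s(Q) = -1*(-2) = 2)
(s(-57) + j(-176, -84))*(24806 + 23269) = (2 + ((-176)² + 142*(-84) + 142*(-176) - 84*(-176)))*(24806 + 23269) = (2 + (30976 - 11928 - 24992 + 14784))*48075 = (2 + 8840)*48075 = 8842*48075 = 425079150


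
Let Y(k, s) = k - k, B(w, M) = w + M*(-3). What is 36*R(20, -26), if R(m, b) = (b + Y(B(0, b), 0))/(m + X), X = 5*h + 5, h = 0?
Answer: -936/25 ≈ -37.440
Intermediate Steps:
B(w, M) = w - 3*M
Y(k, s) = 0
X = 5 (X = 5*0 + 5 = 0 + 5 = 5)
R(m, b) = b/(5 + m) (R(m, b) = (b + 0)/(m + 5) = b/(5 + m))
36*R(20, -26) = 36*(-26/(5 + 20)) = 36*(-26/25) = -936/25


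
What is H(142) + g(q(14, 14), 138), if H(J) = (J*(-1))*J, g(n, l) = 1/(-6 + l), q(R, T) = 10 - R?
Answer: -2661647/132 ≈ -20164.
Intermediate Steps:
H(J) = -J² (H(J) = (-J)*J = -J²)
H(142) + g(q(14, 14), 138) = -1*142² + 1/(-6 + 138) = -1*20164 + 1/132 = -20164 + 1/132 = -2661647/132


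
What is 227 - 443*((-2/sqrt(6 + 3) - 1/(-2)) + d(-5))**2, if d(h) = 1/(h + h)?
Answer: 43987/225 ≈ 195.50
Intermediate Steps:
d(h) = 1/(2*h)
227 - 443*((-2/sqrt(6 + 3) - 1/(-2)) + d(-5))**2 = 227 - 443*((-2/sqrt(6 + 3) - 1/(-2)) + (1/2)/(-5))**2 = 227 - 443*((-2/(sqrt(9)) - 1*(-1/2)) + (1/2)*(-1/5))**2 = 227 - 443*((-2/3 + 1/2) - 1/10)**2 = 227 - 443*(-1/6 - 1/10)**2 = 227 - 443*(-4/15)**2 = 227 - 443*16/225 = 227 - 7088/225 = 43987/225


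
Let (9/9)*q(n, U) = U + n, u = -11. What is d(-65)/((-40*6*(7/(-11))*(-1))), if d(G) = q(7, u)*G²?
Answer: 9295/84 ≈ 110.65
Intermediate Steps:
q(n, U) = U + n
d(G) = -4*G² (d(G) = (-11 + 7)*G² = -4*G²)
d(-65)/((-40*6*(7/(-11))*(-1))) = (-4*(-65)²)/((-40*6*(7/(-11))*(-1))) = (-4*4225)/((-40*6*(7*(-1/11))*(-1))) = -16900/((-40*6*(-7/11)*(-1))) = -16900/((-(-1680)*(-1)/11)) = -16900/((-40*42/11)) = -16900/(-1680/11) = -16900*(-11/1680) = 9295/84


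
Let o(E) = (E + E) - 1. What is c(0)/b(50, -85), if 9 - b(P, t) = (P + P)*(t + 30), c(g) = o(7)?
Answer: 13/5509 ≈ 0.0023598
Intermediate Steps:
o(E) = -1 + 2*E (o(E) = 2*E - 1 = -1 + 2*E)
c(g) = 13 (c(g) = -1 + 2*7 = -1 + 14 = 13)
b(P, t) = 9 - 2*P*(30 + t) (b(P, t) = 9 - (P + P)*(t + 30) = 9 - 2*P*(30 + t))
c(0)/b(50, -85) = 13/(9 - 60*50 - 2*50*(-85)) = 13/(9 - 3000 + 8500) = 13/5509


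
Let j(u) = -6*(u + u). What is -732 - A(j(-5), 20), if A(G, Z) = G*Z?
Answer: -1932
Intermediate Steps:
j(u) = -12*u
-732 - A(j(-5), 20) = -732 - (-12*(-5))*20 = -732 - 60*20 = -732 - 1*1200 = -732 - 1200 = -1932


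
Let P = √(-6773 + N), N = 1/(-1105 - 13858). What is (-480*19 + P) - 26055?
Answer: -35175 + 20*I*√3791040643/14963 ≈ -35175.0 + 82.298*I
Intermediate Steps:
N = -1/14963 (N = 1/(-14963) = -1/14963 ≈ -6.6831e-5)
P = 20*I*√3791040643/14963 (P = √(-6773 - 1/14963) = √(-101344400/14963) = 20*I*√3791040643/14963 ≈ 82.298*I)
(-480*19 + P) - 26055 = (-480*19 + 20*I*√3791040643/14963) - 26055 = (-9120 + 20*I*√3791040643/14963) - 26055 = -35175 + 20*I*√3791040643/14963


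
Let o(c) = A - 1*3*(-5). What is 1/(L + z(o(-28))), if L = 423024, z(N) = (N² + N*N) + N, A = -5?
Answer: 1/423234 ≈ 2.3628e-6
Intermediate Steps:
o(c) = 10 (o(c) = -5 - 1*3*(-5) = -5 - 3*(-5) = -5 + 15 = 10)
z(N) = N + 2*N² (z(N) = (N² + N²) + N = 2*N² + N = N + 2*N²)
1/(L + z(o(-28))) = 1/(423024 + 10*(1 + 2*10)) = 1/(423024 + 10*(1 + 20)) = 1/(423024 + 10*21) = 1/(423024 + 210) = 1/423234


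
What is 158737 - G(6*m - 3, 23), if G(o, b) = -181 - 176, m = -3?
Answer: 159094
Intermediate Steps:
G(o, b) = -357
158737 - G(6*m - 3, 23) = 158737 - 1*(-357) = 158737 + 357 = 159094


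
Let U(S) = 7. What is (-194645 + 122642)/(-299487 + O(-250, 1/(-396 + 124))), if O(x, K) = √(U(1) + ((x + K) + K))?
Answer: 2932698894696/12198175024033 + 144006*I*√1123666/12198175024033 ≈ 0.24042 + 1.2514e-5*I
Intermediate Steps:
O(x, K) = √(7 + x + 2*K) (O(x, K) = √(7 + ((x + K) + K)) = √(7 + ((K + x) + K)) = √(7 + (x + 2*K)) = √(7 + x + 2*K))
(-194645 + 122642)/(-299487 + O(-250, 1/(-396 + 124))) = (-194645 + 122642)/(-299487 + √(7 - 250 + 2/(-396 + 124))) = -72003/(-299487 + √(7 - 250 + 2/(-272))) = -72003/(-299487 + √(7 - 250 + 2*(-1/272))) = -72003/(-299487 + √(7 - 250 - 1/136)) = -72003/(-299487 + √(-33049/136)) = -72003/(-299487 + I*√1123666/68)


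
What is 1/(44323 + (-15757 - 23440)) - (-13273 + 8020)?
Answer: 26926879/5126 ≈ 5253.0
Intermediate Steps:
1/(44323 + (-15757 - 23440)) - (-13273 + 8020) = 1/(44323 - 39197) - 1*(-5253) = 1/5126 + 5253 = 26926879/5126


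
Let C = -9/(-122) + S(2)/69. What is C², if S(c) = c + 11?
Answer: 4870849/70862724 ≈ 0.068736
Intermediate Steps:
S(c) = 11 + c
C = 2207/8418 (C = -9/(-122) + (11 + 2)/69 = -9*(-1/122) + 13*(1/69) = 9/122 + 13/69 = 2207/8418 ≈ 0.26218)
C² = (2207/8418)² = 4870849/70862724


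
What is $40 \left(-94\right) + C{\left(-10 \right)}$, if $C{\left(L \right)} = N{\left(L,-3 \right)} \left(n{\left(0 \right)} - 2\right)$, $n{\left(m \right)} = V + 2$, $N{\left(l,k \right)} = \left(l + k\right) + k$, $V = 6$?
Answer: $-3856$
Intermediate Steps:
$N{\left(l,k \right)} = l + 2 k$ ($N{\left(l,k \right)} = \left(k + l\right) + k = l + 2 k$)
$n{\left(m \right)} = 8$ ($n{\left(m \right)} = 6 + 2 = 8$)
$C{\left(L \right)} = -36 + 6 L$ ($C{\left(L \right)} = \left(L + 2 \left(-3\right)\right) \left(8 - 2\right) = \left(L - 6\right) 6 = \left(-6 + L\right) 6 = -36 + 6 L$)
$40 \left(-94\right) + C{\left(-10 \right)} = 40 \left(-94\right) + \left(-36 + 6 \left(-10\right)\right) = -3760 - 96 = -3856$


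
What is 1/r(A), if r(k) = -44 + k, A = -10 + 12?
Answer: -1/42 ≈ -0.023810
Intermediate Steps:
A = 2
1/r(A) = 1/(-44 + 2) = 1/(-42) = -1/42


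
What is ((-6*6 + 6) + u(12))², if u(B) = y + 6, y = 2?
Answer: 484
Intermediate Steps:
u(B) = 8 (u(B) = 2 + 6 = 8)
((-6*6 + 6) + u(12))² = ((-6*6 + 6) + 8)² = ((-36 + 6) + 8)² = (-30 + 8)² = (-22)² = 484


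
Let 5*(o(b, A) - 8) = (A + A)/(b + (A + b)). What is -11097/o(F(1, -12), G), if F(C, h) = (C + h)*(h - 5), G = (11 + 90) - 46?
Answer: -432783/314 ≈ -1378.3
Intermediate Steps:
G = 55 (G = 101 - 46 = 55)
F(C, h) = (-5 + h)*(C + h) (F(C, h) = (C + h)*(-5 + h) = (-5 + h)*(C + h))
o(b, A) = 8 + 2*A/(5*(A + 2*b)) (o(b, A) = 8 + ((A + A)/(b + (A + b)))/5 = 8 + ((2*A)/(A + 2*b))/5 = 8 + (2*A/(A + 2*b))/5 = 8 + 2*A/(5*(A + 2*b)))
-11097/o(F(1, -12), G) = -11097*5*(55 + 2*((-12)² - 5*1 - 5*(-12) + 1*(-12)))/(2*(21*55 + 40*((-12)² - 5*1 - 5*(-12) + 1*(-12)))) = -11097*5*(55 + 2*(144 - 5 + 60 - 12))/(2*(1155 + 40*(144 - 5 + 60 - 12))) = -11097*5*(55 + 2*187)/(2*(1155 + 40*187)) = -11097*5*(55 + 374)/(2*(1155 + 7480)) = -11097/((⅖)*8635/429) = -11097/((⅖)*(1/429)*8635) = -11097/314/39 = -11097*39/314 = -432783/314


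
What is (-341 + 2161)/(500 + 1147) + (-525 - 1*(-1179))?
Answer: 1078958/1647 ≈ 655.11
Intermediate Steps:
(-341 + 2161)/(500 + 1147) + (-525 - 1*(-1179)) = 1820/1647 + (-525 + 1179) = 1820*(1/1647) + 654 = 1820/1647 + 654 = 1078958/1647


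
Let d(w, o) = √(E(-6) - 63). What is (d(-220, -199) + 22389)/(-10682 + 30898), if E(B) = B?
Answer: 22389/20216 + I*√69/20216 ≈ 1.1075 + 0.00041089*I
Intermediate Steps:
d(w, o) = I*√69 (d(w, o) = √(-6 - 63) = √(-69) = I*√69)
(d(-220, -199) + 22389)/(-10682 + 30898) = (I*√69 + 22389)/(-10682 + 30898) = (22389 + I*√69)/20216 = (22389 + I*√69)*(1/20216) = 22389/20216 + I*√69/20216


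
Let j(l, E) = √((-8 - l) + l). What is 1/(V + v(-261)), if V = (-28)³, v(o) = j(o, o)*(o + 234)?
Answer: I/(2*(-10976*I + 27*√2)) ≈ -4.5553e-5 + 1.5847e-7*I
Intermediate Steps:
j(l, E) = 2*I*√2 (j(l, E) = √(-8) = 2*I*√2)
v(o) = 2*I*√2*(234 + o) (v(o) = (2*I*√2)*(o + 234) = (2*I*√2)*(234 + o) = 2*I*√2*(234 + o))
V = -21952
1/(V + v(-261)) = 1/(-21952 + 2*I*√2*(234 - 261)) = 1/(-21952 + 2*I*√2*(-27)) = 1/(-21952 - 54*I*√2)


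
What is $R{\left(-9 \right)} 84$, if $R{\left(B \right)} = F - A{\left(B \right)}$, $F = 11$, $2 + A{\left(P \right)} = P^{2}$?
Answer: $-5712$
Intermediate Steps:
$A{\left(P \right)} = -2 + P^{2}$
$R{\left(B \right)} = 13 - B^{2}$ ($R{\left(B \right)} = 11 - \left(-2 + B^{2}\right) = 13 - B^{2}$)
$R{\left(-9 \right)} 84 = \left(13 - \left(-9\right)^{2}\right) 84 = \left(13 - 81\right) 84 = \left(-68\right) 84 = -5712$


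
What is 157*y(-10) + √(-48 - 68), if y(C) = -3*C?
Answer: 4710 + 2*I*√29 ≈ 4710.0 + 10.77*I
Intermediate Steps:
157*y(-10) + √(-48 - 68) = 157*(-3*(-10)) + √(-48 - 68) = 157*30 + √(-116) = 4710 + 2*I*√29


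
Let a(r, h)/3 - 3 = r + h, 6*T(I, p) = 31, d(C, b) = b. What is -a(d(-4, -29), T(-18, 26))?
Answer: 125/2 ≈ 62.500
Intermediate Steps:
T(I, p) = 31/6 (T(I, p) = (⅙)*31 = 31/6)
a(r, h) = 9 + 3*h + 3*r (a(r, h) = 9 + 3*(r + h) = 9 + 3*(h + r) = 9 + (3*h + 3*r) = 9 + 3*h + 3*r)
-a(d(-4, -29), T(-18, 26)) = -(9 + 3*(31/6) + 3*(-29)) = -(9 + 31/2 - 87) = -1*(-125/2) = 125/2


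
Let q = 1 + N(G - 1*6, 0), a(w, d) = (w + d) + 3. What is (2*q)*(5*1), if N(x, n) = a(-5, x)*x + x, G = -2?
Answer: 730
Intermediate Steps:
a(w, d) = 3 + d + w (a(w, d) = (d + w) + 3 = 3 + d + w)
N(x, n) = x + x*(-2 + x) (N(x, n) = (3 + x - 5)*x + x = (-2 + x)*x + x = x*(-2 + x) + x = x + x*(-2 + x))
q = 73 (q = 1 + (-2 - 1*6)*(-1 + (-2 - 1*6)) = 1 + (-2 - 6)*(-1 + (-2 - 6)) = 1 - 8*(-1 - 8) = 1 - 8*(-9) = 1 + 72 = 73)
(2*q)*(5*1) = (2*73)*(5*1) = 146*5 = 730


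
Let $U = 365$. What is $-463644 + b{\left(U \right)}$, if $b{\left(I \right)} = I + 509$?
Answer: $-462770$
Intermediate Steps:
$b{\left(I \right)} = 509 + I$
$-463644 + b{\left(U \right)} = -463644 + \left(509 + 365\right) = -463644 + 874 = -462770$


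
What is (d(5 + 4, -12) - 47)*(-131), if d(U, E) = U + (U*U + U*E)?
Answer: 8515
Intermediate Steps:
d(U, E) = U + U² + E*U (d(U, E) = U + (U² + E*U) = U + U² + E*U)
(d(5 + 4, -12) - 47)*(-131) = ((5 + 4)*(1 - 12 + (5 + 4)) - 47)*(-131) = (9*(1 - 12 + 9) - 47)*(-131) = (9*(-2) - 47)*(-131) = (-18 - 47)*(-131) = -65*(-131) = 8515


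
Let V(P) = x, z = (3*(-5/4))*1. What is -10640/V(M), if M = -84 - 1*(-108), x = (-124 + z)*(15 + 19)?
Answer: 3040/1241 ≈ 2.4496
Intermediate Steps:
z = -15/4 (z = (3*(-5*¼))*1 = (3*(-5/4))*1 = -15/4*1 = -15/4 ≈ -3.7500)
x = -8687/2 (x = (-124 - 15/4)*(15 + 19) = -511/4*34 = -8687/2 ≈ -4343.5)
M = 24 (M = -84 + 108 = 24)
V(P) = -8687/2
-10640/V(M) = -10640/(-8687/2) = -10640*(-2/8687) = 3040/1241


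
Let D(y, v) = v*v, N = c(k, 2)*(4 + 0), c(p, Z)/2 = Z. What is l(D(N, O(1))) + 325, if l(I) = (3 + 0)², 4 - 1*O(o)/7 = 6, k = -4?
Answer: 334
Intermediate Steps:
c(p, Z) = 2*Z
O(o) = -14 (O(o) = 28 - 7*6 = 28 - 42 = -14)
N = 16 (N = (2*2)*(4 + 0) = 4*4 = 16)
D(y, v) = v²
l(I) = 9 (l(I) = 3² = 9)
l(D(N, O(1))) + 325 = 9 + 325 = 334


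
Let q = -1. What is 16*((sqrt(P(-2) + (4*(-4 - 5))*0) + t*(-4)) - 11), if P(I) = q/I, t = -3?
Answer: 16 + 8*sqrt(2) ≈ 27.314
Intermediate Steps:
P(I) = -1/I
16*((sqrt(P(-2) + (4*(-4 - 5))*0) + t*(-4)) - 11) = 16*((sqrt(-1/(-2) + (4*(-4 - 5))*0) - 3*(-4)) - 11) = 16*((sqrt(-1*(-1/2) + (4*(-9))*0) + 12) - 11) = 16*((sqrt(1/2 - 36*0) + 12) - 11) = 16*((sqrt(1/2 + 0) + 12) - 11) = 16*((sqrt(1/2) + 12) - 11) = 16*((sqrt(2)/2 + 12) - 11) = 16*((12 + sqrt(2)/2) - 11) = 16*(1 + sqrt(2)/2) = 16 + 8*sqrt(2)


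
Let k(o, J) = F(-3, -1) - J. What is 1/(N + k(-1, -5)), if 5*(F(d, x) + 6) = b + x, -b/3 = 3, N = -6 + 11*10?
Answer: 1/101 ≈ 0.0099010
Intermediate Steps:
N = 104 (N = -6 + 110 = 104)
b = -9 (b = -3*3 = -9)
F(d, x) = -39/5 + x/5 (F(d, x) = -6 + (-9 + x)/5 = -6 + (-9/5 + x/5) = -39/5 + x/5)
k(o, J) = -8 - J (k(o, J) = (-39/5 + (1/5)*(-1)) - J = (-39/5 - 1/5) - J = -8 - J)
1/(N + k(-1, -5)) = 1/(104 + (-8 - 1*(-5))) = 1/(104 + (-8 + 5)) = 1/(104 - 3) = 1/101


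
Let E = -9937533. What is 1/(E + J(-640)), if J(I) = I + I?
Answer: -1/9938813 ≈ -1.0062e-7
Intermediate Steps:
J(I) = 2*I
1/(E + J(-640)) = 1/(-9937533 + 2*(-640)) = 1/(-9937533 - 1280) = 1/(-9938813) = -1/9938813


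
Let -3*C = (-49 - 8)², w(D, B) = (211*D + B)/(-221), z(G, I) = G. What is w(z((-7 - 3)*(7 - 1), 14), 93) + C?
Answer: -226776/221 ≈ -1026.1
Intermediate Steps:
w(D, B) = -211*D/221 - B/221 (w(D, B) = (B + 211*D)*(-1/221) = -211*D/221 - B/221)
C = -1083 (C = -(-49 - 8)²/3 = -⅓*(-57)² = -⅓*3249 = -1083)
w(z((-7 - 3)*(7 - 1), 14), 93) + C = (-211*(-7 - 3)*(7 - 1)/221 - 1/221*93) - 1083 = (-(-2110)*6/221 - 93/221) - 1083 = (-211/221*(-60) - 93/221) - 1083 = (12660/221 - 93/221) - 1083 = 12567/221 - 1083 = -226776/221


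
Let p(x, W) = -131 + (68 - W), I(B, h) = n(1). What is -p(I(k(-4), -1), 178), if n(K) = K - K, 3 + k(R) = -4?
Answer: 241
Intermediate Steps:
k(R) = -7 (k(R) = -3 - 4 = -7)
n(K) = 0
I(B, h) = 0
p(x, W) = -63 - W
-p(I(k(-4), -1), 178) = -(-63 - 1*178) = -(-63 - 178) = -1*(-241) = 241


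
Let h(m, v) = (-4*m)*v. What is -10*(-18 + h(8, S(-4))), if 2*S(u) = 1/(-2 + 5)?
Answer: 700/3 ≈ 233.33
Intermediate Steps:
S(u) = ⅙ (S(u) = 1/(2*(-2 + 5)) = (½)/3 = (½)*(⅓) = ⅙)
h(m, v) = -4*m*v
-10*(-18 + h(8, S(-4))) = -10*(-18 - 4*8*⅙) = -10*(-18 - 16/3) = -10*(-70/3) = 700/3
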